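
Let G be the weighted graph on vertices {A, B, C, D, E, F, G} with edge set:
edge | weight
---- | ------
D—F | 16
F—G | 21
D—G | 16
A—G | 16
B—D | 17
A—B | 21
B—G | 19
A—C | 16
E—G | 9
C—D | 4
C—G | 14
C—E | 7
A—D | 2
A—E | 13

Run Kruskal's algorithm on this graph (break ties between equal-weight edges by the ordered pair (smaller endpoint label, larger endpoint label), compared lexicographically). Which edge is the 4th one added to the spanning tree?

Sort edges by weight, then run Kruskal:
A—D (2): add. Components now {A,D} {B} {C} {E} {F} {G}
C—D (4): add. Components now {A,C,D} {B} {E} {F} {G}
C—E (7): add. Components now {A,C,D,E} {B} {F} {G}
E—G (9): add. Components now {A,C,D,E,G} {B} {F}
A—E (13): skip — A and E already connected.
C—G (14): skip — C and G already connected.
A—C (16): skip — A and C already connected.
A—G (16): skip — A and G already connected.
D—F (16): add. Components now {A,C,D,E,F,G} {B}
D—G (16): skip — D and G already connected.
B—D (17): add. Components now {A,B,C,D,E,F,G}
The 4th edge added is E—G.

E-G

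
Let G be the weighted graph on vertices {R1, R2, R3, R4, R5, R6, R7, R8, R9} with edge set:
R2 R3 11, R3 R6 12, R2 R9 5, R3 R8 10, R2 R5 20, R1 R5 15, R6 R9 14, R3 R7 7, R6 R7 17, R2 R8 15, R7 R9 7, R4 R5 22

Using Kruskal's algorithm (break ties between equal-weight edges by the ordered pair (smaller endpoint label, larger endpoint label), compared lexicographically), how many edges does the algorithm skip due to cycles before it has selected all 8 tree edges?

Sort edges by weight, then run Kruskal:
R2 R9 (5): add — endpoints in different components.
R3 R7 (7): add — endpoints in different components.
R7 R9 (7): add — endpoints in different components.
R3 R8 (10): add — endpoints in different components.
R2 R3 (11): skip — R2 and R3 already connected.
R3 R6 (12): add — endpoints in different components.
R6 R9 (14): skip — R9 and R6 already connected.
R1 R5 (15): add — endpoints in different components.
R2 R8 (15): skip — R2 and R8 already connected.
R6 R7 (17): skip — R7 and R6 already connected.
R2 R5 (20): add — endpoints in different components.
R4 R5 (22): add — endpoints in different components.
Edges rejected before the tree was complete: 4.

4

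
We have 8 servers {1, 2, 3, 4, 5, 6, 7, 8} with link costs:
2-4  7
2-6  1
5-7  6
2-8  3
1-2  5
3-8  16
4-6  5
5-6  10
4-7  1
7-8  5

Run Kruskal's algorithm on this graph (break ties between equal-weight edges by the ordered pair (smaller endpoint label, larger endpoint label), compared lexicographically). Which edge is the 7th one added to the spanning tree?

Sort edges by weight, then run Kruskal:
2-6 (1): add — endpoints in different components.
4-7 (1): add — endpoints in different components.
2-8 (3): add — endpoints in different components.
1-2 (5): add — endpoints in different components.
4-6 (5): add — endpoints in different components.
7-8 (5): skip — 7 and 8 already connected.
5-7 (6): add — endpoints in different components.
2-4 (7): skip — 2 and 4 already connected.
5-6 (10): skip — 5 and 6 already connected.
3-8 (16): add — endpoints in different components.
The 7th edge added is 3-8.

3-8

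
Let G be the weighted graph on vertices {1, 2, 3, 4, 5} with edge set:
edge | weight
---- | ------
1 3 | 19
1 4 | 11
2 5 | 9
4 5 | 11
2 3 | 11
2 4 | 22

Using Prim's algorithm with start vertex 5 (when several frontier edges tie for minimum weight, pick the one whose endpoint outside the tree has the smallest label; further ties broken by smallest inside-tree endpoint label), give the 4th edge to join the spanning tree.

1-4

Prim, starting at 5.
Step 1: cheapest edge leaving the tree is 2 5 (9); add 2.
Step 2: cheapest edge leaving the tree is 2 3 (11); add 3.
Step 3: cheapest edge leaving the tree is 4 5 (11); add 4.
Step 4: cheapest edge leaving the tree is 1 4 (11); add 1.
The 4th edge added is 1 4.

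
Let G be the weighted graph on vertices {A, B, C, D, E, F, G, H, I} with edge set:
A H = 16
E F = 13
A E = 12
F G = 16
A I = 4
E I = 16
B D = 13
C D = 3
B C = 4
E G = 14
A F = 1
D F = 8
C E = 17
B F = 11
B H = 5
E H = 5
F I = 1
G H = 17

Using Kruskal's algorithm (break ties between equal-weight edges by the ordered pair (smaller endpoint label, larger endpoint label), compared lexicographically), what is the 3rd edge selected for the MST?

C-D

Kruskal: consider edges lightest-first.
A F (1): add — endpoints in different components.
F I (1): add — endpoints in different components.
C D (3): add — endpoints in different components.
A I (4): skip — A and I already connected.
B C (4): add — endpoints in different components.
B H (5): add — endpoints in different components.
E H (5): add — endpoints in different components.
D F (8): add — endpoints in different components.
B F (11): skip — B and F already connected.
A E (12): skip — A and E already connected.
B D (13): skip — B and D already connected.
E F (13): skip — E and F already connected.
E G (14): add — endpoints in different components.
The 3rd edge added is C D.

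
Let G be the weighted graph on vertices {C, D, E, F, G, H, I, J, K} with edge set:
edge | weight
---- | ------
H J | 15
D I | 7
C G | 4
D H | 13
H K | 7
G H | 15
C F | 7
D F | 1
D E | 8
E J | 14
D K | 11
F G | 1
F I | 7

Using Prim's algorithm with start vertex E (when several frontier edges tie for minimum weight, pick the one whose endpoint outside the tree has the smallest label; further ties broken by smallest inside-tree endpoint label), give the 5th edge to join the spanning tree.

D-I

Prim, starting at E.
Step 1: cheapest edge leaving the tree is D E (8); add D.
Step 2: cheapest edge leaving the tree is D F (1); add F.
Step 3: cheapest edge leaving the tree is F G (1); add G.
Step 4: cheapest edge leaving the tree is C G (4); add C.
Step 5: cheapest edge leaving the tree is D I (7); add I.
Step 6: cheapest edge leaving the tree is D K (11); add K.
Step 7: cheapest edge leaving the tree is H K (7); add H.
Step 8: cheapest edge leaving the tree is E J (14); add J.
The 5th edge added is D I.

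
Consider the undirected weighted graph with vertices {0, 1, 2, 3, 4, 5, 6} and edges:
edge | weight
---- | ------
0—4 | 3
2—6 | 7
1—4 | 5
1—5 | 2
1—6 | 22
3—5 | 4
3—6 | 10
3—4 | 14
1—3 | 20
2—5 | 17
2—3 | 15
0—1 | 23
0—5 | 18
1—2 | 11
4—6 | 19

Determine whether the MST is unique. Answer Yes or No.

Kruskal: consider edges lightest-first.
1—5 (2): add — endpoints in different components.
0—4 (3): add — endpoints in different components.
3—5 (4): add — endpoints in different components.
1—4 (5): add — endpoints in different components.
2—6 (7): add — endpoints in different components.
3—6 (10): add — endpoints in different components.
Every non-tree edge has weight strictly greater than the heaviest edge on the tree path between its endpoints, so the MST is unique.

Yes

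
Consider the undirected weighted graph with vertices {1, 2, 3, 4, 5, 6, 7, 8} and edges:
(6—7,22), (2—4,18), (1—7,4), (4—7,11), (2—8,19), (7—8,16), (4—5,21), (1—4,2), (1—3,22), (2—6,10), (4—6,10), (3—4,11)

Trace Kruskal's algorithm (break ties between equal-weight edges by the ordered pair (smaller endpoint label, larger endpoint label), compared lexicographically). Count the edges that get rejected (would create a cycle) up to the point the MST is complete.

Kruskal: consider edges lightest-first.
1—4 (2): add — endpoints in different components.
1—7 (4): add — endpoints in different components.
2—6 (10): add — endpoints in different components.
4—6 (10): add — endpoints in different components.
3—4 (11): add — endpoints in different components.
4—7 (11): skip — 4 and 7 already connected.
7—8 (16): add — endpoints in different components.
2—4 (18): skip — 2 and 4 already connected.
2—8 (19): skip — 2 and 8 already connected.
4—5 (21): add — endpoints in different components.
Edges rejected before the tree was complete: 3.

3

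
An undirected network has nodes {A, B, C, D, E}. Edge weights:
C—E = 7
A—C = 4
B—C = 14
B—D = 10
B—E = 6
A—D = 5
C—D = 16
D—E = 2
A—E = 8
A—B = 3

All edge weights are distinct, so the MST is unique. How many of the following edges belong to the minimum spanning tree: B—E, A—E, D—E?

Kruskal: consider edges lightest-first.
D—E (2): add. Components now {A} {B} {C} {D,E}
A—B (3): add. Components now {A,B} {C} {D,E}
A—C (4): add. Components now {A,B,C} {D,E}
A—D (5): add. Components now {A,B,C,D,E}
MST edge set: {D—E, A—B, A—C, A—D}.
Of the listed edges, {D—E} are in the MST → 1.

1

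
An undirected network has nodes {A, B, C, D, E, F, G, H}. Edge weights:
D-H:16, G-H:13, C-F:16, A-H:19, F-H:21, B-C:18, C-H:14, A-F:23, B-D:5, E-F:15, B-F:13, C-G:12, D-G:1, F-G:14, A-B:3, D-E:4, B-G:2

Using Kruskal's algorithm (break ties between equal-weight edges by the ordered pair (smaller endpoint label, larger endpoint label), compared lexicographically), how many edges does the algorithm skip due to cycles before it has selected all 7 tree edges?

1

Kruskal's algorithm — process edges by increasing weight (ties by edge label):
D-G (1): add — endpoints in different components.
B-G (2): add — endpoints in different components.
A-B (3): add — endpoints in different components.
D-E (4): add — endpoints in different components.
B-D (5): skip — B and D already connected.
C-G (12): add — endpoints in different components.
B-F (13): add — endpoints in different components.
G-H (13): add — endpoints in different components.
Edges rejected before the tree was complete: 1.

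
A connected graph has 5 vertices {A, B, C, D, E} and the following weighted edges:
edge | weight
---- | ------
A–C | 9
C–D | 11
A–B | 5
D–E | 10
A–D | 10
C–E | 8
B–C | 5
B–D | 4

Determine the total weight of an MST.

22

Prim, starting at E.
Step 1: cheapest edge leaving the tree is C–E (8); add C.
Step 2: cheapest edge leaving the tree is B–C (5); add B.
Step 3: cheapest edge leaving the tree is B–D (4); add D.
Step 4: cheapest edge leaving the tree is A–B (5); add A.
MST edges: C–E, B–C, B–D, A–B; total weight 8+5+4+5 = 22.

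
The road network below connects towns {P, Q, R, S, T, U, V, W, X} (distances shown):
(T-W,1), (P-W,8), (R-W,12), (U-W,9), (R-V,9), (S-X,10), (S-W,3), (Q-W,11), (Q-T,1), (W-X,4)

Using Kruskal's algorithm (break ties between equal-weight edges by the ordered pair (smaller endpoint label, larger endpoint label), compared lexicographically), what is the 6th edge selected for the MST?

R-V

Sort edges by weight, then run Kruskal:
Q-T (1): add — endpoints in different components.
T-W (1): add — endpoints in different components.
S-W (3): add — endpoints in different components.
W-X (4): add — endpoints in different components.
P-W (8): add — endpoints in different components.
R-V (9): add — endpoints in different components.
U-W (9): add — endpoints in different components.
S-X (10): skip — X and S already connected.
Q-W (11): skip — W and Q already connected.
R-W (12): add — endpoints in different components.
The 6th edge added is R-V.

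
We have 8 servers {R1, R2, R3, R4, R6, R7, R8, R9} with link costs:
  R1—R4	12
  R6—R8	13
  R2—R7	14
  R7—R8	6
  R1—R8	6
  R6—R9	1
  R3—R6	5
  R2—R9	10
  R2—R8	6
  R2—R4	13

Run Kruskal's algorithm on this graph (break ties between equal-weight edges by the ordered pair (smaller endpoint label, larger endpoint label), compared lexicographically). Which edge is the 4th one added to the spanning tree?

R2-R8

Sort edges by weight, then run Kruskal:
R6—R9 (1): add — endpoints in different components.
R3—R6 (5): add — endpoints in different components.
R1—R8 (6): add — endpoints in different components.
R2—R8 (6): add — endpoints in different components.
R7—R8 (6): add — endpoints in different components.
R2—R9 (10): add — endpoints in different components.
R1—R4 (12): add — endpoints in different components.
The 4th edge added is R2—R8.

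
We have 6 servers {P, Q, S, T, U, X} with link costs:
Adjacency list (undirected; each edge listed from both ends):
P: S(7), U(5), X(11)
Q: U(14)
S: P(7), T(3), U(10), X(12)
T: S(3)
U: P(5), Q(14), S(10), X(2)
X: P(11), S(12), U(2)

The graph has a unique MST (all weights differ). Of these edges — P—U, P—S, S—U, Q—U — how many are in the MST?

Kruskal: consider edges lightest-first.
U—X (2): add. Components now {P} {U,X} {S} {Q} {T}
S—T (3): add. Components now {P} {U,X} {S,T} {Q}
P—U (5): add. Components now {P,U,X} {S,T} {Q}
P—S (7): add. Components now {P,S,T,U,X} {Q}
S—U (10): skip — U and S already connected.
P—X (11): skip — P and X already connected.
S—X (12): skip — X and S already connected.
Q—U (14): add. Components now {P,Q,S,T,U,X}
MST edge set: {U—X, S—T, P—U, P—S, Q—U}.
Of the listed edges, {P—U, P—S, Q—U} are in the MST → 3.

3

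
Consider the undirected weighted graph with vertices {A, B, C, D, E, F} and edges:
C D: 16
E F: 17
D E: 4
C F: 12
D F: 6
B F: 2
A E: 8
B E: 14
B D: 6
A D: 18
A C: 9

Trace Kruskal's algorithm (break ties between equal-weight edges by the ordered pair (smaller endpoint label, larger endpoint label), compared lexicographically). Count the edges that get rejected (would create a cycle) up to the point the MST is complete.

Kruskal's algorithm — process edges by increasing weight (ties by edge label):
B F (2): add — endpoints in different components.
D E (4): add — endpoints in different components.
B D (6): add — endpoints in different components.
D F (6): skip — D and F already connected.
A E (8): add — endpoints in different components.
A C (9): add — endpoints in different components.
Edges rejected before the tree was complete: 1.

1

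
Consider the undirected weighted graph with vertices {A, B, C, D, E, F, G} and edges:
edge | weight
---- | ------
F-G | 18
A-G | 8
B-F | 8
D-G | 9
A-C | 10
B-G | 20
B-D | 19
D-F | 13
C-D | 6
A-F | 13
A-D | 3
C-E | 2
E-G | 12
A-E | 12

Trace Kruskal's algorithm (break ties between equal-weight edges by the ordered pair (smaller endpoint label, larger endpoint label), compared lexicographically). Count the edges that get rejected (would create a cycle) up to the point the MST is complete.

Kruskal's algorithm — process edges by increasing weight (ties by edge label):
C-E (2): add — endpoints in different components.
A-D (3): add — endpoints in different components.
C-D (6): add — endpoints in different components.
A-G (8): add — endpoints in different components.
B-F (8): add — endpoints in different components.
D-G (9): skip — D and G already connected.
A-C (10): skip — A and C already connected.
A-E (12): skip — A and E already connected.
E-G (12): skip — E and G already connected.
A-F (13): add — endpoints in different components.
Edges rejected before the tree was complete: 4.

4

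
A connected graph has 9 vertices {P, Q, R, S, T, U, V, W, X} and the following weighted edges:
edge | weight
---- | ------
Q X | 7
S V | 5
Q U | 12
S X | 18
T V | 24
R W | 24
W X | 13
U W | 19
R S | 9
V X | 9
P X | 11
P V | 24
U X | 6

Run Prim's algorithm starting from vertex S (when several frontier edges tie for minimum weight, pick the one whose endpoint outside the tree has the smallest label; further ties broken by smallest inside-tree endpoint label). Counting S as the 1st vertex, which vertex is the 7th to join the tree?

Prim's algorithm from S:
Step 1: cheapest edge leaving the tree is S V (5); add V.
Step 2: cheapest edge leaving the tree is R S (9); add R.
Step 3: cheapest edge leaving the tree is V X (9); add X.
Step 4: cheapest edge leaving the tree is U X (6); add U.
Step 5: cheapest edge leaving the tree is Q X (7); add Q.
Step 6: cheapest edge leaving the tree is P X (11); add P.
Step 7: cheapest edge leaving the tree is W X (13); add W.
Step 8: cheapest edge leaving the tree is T V (24); add T.
Vertex order: S, V, R, X, U, Q, P, W, T. The 7th vertex is P.

P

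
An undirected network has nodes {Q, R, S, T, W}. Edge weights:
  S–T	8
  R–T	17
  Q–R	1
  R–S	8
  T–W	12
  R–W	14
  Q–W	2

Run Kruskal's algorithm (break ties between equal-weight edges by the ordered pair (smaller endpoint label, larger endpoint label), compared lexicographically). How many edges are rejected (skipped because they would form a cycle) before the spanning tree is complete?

0

Kruskal's algorithm — process edges by increasing weight (ties by edge label):
Q–R (1): add. Components now {T} {Q,R} {S} {W}
Q–W (2): add. Components now {T} {Q,R,W} {S}
R–S (8): add. Components now {T} {Q,R,S,W}
S–T (8): add. Components now {Q,R,S,T,W}
Edges rejected before the tree was complete: 0.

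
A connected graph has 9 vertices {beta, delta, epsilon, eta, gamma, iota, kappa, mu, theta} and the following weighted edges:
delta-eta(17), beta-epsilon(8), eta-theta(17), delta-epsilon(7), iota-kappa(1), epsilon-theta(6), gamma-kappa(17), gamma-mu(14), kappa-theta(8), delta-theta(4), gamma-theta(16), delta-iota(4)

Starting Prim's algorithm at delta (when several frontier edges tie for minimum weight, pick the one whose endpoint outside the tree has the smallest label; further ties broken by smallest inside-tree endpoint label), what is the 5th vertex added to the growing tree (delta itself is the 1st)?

Prim, starting at delta.
Step 1: frontier [delta-iota 4, delta-theta 4, delta-epsilon 7, delta-eta 17] → take delta-iota (4); add iota.
Step 2: frontier [delta-theta 4, delta-epsilon 7, delta-eta 17, iota-kappa 1] → take iota-kappa (1); add kappa.
Step 3: frontier [delta-theta 4, delta-epsilon 7, delta-eta 17, kappa-theta 8, gamma-kappa 17] → take delta-theta (4); add theta.
Step 4: frontier [delta-epsilon 7, delta-eta 17, gamma-kappa 17, epsilon-theta 6, gamma-theta 16, eta-theta 17] → take epsilon-theta (6); add epsilon.
Step 5: frontier [delta-eta 17, beta-epsilon 8, gamma-kappa 17, gamma-theta 16, eta-theta 17] → take beta-epsilon (8); add beta.
Step 6: frontier [delta-eta 17, gamma-kappa 17, gamma-theta 16, eta-theta 17] → take gamma-theta (16); add gamma.
Step 7: frontier [delta-eta 17, gamma-mu 14, eta-theta 17] → take gamma-mu (14); add mu.
Step 8: frontier [delta-eta 17, eta-theta 17] → take delta-eta (17); add eta.
Vertex order: delta, iota, kappa, theta, epsilon, beta, gamma, mu, eta. The 5th vertex is epsilon.

epsilon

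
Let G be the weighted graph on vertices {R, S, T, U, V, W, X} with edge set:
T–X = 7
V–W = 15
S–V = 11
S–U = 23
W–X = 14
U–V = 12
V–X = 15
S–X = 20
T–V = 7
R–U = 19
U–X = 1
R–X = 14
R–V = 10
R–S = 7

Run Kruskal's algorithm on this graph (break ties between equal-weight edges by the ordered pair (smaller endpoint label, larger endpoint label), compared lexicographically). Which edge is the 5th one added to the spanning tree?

Sort edges by weight, then run Kruskal:
U–X (1): add. Components now {U,X} {V} {T} {S} {W} {R}
R–S (7): add. Components now {U,X} {V} {T} {R,S} {W}
T–V (7): add. Components now {U,X} {T,V} {R,S} {W}
T–X (7): add. Components now {T,U,V,X} {R,S} {W}
R–V (10): add. Components now {R,S,T,U,V,X} {W}
S–V (11): skip — V and S already connected.
U–V (12): skip — U and V already connected.
R–X (14): skip — X and R already connected.
W–X (14): add. Components now {R,S,T,U,V,W,X}
The 5th edge added is R–V.

R-V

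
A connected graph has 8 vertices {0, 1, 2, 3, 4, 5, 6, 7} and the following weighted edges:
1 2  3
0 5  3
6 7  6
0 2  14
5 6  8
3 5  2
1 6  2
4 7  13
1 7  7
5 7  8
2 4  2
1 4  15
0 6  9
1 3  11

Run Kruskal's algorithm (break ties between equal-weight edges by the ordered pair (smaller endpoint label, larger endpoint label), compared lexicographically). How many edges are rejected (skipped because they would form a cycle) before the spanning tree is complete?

1

Kruskal: consider edges lightest-first.
1 6 (2): add — endpoints in different components.
2 4 (2): add — endpoints in different components.
3 5 (2): add — endpoints in different components.
0 5 (3): add — endpoints in different components.
1 2 (3): add — endpoints in different components.
6 7 (6): add — endpoints in different components.
1 7 (7): skip — 1 and 7 already connected.
5 6 (8): add — endpoints in different components.
Edges rejected before the tree was complete: 1.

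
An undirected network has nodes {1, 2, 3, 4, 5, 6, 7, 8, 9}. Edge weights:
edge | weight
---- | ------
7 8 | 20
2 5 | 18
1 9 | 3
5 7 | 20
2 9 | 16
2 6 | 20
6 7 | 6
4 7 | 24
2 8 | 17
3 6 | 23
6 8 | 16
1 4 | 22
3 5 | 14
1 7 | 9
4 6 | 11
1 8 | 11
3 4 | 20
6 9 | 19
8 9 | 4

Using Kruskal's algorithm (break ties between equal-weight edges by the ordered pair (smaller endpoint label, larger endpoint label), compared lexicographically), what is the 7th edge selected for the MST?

Kruskal's algorithm — process edges by increasing weight (ties by edge label):
1 9 (3): add — endpoints in different components.
8 9 (4): add — endpoints in different components.
6 7 (6): add — endpoints in different components.
1 7 (9): add — endpoints in different components.
1 8 (11): skip — 1 and 8 already connected.
4 6 (11): add — endpoints in different components.
3 5 (14): add — endpoints in different components.
2 9 (16): add — endpoints in different components.
6 8 (16): skip — 6 and 8 already connected.
2 8 (17): skip — 2 and 8 already connected.
2 5 (18): add — endpoints in different components.
The 7th edge added is 2 9.

2-9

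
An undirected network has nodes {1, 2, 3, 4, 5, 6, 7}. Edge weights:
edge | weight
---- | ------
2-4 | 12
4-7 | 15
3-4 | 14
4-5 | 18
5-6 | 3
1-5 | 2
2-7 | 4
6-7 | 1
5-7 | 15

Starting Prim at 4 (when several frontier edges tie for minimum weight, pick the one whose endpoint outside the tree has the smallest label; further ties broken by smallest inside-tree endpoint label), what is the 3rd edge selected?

6-7

Prim's algorithm from 4:
Step 1: frontier [2-4 12, 3-4 14, 4-7 15, 4-5 18] → take 2-4 (12); add 2.
Step 2: frontier [2-7 4, 3-4 14, 4-7 15, 4-5 18] → take 2-7 (4); add 7.
Step 3: frontier [3-4 14, 4-5 18, 6-7 1, 5-7 15] → take 6-7 (1); add 6.
Step 4: frontier [3-4 14, 4-5 18, 5-6 3, 5-7 15] → take 5-6 (3); add 5.
Step 5: frontier [3-4 14, 1-5 2] → take 1-5 (2); add 1.
Step 6: frontier [3-4 14] → take 3-4 (14); add 3.
The 3rd edge added is 6-7.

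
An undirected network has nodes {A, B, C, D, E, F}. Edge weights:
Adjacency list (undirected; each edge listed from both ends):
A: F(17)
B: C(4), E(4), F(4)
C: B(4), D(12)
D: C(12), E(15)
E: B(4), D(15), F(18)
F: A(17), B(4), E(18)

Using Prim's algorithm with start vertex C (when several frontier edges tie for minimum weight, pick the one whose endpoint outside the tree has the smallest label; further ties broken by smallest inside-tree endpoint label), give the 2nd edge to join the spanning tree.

B-E

Prim's algorithm from C:
Step 1: frontier [B C 4, C D 12] → take B C (4); add B.
Step 2: frontier [B E 4, B F 4, C D 12] → take B E (4); add E.
Step 3: frontier [B F 4, C D 12, D E 15, E F 18] → take B F (4); add F.
Step 4: frontier [C D 12, D E 15, A F 17] → take C D (12); add D.
Step 5: frontier [A F 17] → take A F (17); add A.
The 2nd edge added is B E.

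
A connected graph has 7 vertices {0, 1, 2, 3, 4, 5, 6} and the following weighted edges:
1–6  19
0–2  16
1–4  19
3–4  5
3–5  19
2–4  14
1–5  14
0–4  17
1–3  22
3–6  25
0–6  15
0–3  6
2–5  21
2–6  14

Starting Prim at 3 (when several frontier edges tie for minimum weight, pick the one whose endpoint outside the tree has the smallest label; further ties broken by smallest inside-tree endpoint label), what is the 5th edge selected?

Prim's algorithm from 3:
Step 1: frontier [3–4 5, 0–3 6, 3–5 19, 1–3 22, 3–6 25] → take 3–4 (5); add 4.
Step 2: frontier [0–3 6, 3–5 19, 1–3 22, 3–6 25, 2–4 14, 0–4 17, 1–4 19] → take 0–3 (6); add 0.
Step 3: frontier [0–6 15, 0–2 16, 3–5 19, 1–3 22, 3–6 25, 2–4 14, 1–4 19] → take 2–4 (14); add 2.
Step 4: frontier [0–6 15, 2–6 14, 2–5 21, 3–5 19, 1–3 22, 3–6 25, 1–4 19] → take 2–6 (14); add 6.
Step 5: frontier [2–5 21, 3–5 19, 1–3 22, 1–4 19, 1–6 19] → take 1–4 (19); add 1.
Step 6: frontier [1–5 14, 2–5 21, 3–5 19] → take 1–5 (14); add 5.
The 5th edge added is 1–4.

1-4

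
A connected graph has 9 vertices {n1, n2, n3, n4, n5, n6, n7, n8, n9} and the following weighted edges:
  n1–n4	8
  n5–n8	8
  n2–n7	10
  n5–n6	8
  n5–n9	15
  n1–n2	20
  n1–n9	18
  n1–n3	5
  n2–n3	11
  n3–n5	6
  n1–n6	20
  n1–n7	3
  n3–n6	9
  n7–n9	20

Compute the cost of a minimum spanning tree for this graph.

63

Grow the tree from n9 using Prim:
Step 1: cheapest edge leaving the tree is n5–n9 (15); add n5.
Step 2: cheapest edge leaving the tree is n3–n5 (6); add n3.
Step 3: cheapest edge leaving the tree is n1–n3 (5); add n1.
Step 4: cheapest edge leaving the tree is n1–n7 (3); add n7.
Step 5: cheapest edge leaving the tree is n1–n4 (8); add n4.
Step 6: cheapest edge leaving the tree is n5–n6 (8); add n6.
Step 7: cheapest edge leaving the tree is n5–n8 (8); add n8.
Step 8: cheapest edge leaving the tree is n2–n7 (10); add n2.
MST edges: n5–n9, n3–n5, n1–n3, n1–n7, n1–n4, n5–n6, n5–n8, n2–n7; total weight 15+6+5+3+8+8+8+10 = 63.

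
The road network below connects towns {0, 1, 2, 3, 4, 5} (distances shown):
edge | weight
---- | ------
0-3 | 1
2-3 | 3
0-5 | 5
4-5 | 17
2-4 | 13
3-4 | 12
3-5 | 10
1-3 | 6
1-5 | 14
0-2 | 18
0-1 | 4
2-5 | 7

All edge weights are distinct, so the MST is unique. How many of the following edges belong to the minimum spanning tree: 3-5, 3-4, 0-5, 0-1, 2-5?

Kruskal's algorithm — process edges by increasing weight (ties by edge label):
0-3 (1): add — endpoints in different components.
2-3 (3): add — endpoints in different components.
0-1 (4): add — endpoints in different components.
0-5 (5): add — endpoints in different components.
1-3 (6): skip — 1 and 3 already connected.
2-5 (7): skip — 2 and 5 already connected.
3-5 (10): skip — 3 and 5 already connected.
3-4 (12): add — endpoints in different components.
MST edge set: {0-3, 2-3, 0-1, 0-5, 3-4}.
Of the listed edges, {3-4, 0-5, 0-1} are in the MST → 3.

3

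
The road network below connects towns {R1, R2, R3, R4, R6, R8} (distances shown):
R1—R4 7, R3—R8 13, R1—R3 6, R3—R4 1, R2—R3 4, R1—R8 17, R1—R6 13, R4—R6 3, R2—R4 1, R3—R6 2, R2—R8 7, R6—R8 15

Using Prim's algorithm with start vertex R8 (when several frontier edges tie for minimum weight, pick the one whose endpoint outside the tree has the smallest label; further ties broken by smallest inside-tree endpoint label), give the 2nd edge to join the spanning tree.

R2-R4

Grow the tree from R8 using Prim:
Step 1: frontier [R2—R8 7, R3—R8 13, R6—R8 15, R1—R8 17] → take R2—R8 (7); add R2.
Step 2: frontier [R2—R4 1, R2—R3 4, R3—R8 13, R6—R8 15, R1—R8 17] → take R2—R4 (1); add R4.
Step 3: frontier [R2—R3 4, R3—R4 1, R4—R6 3, R1—R4 7, R3—R8 13, R6—R8 15, R1—R8 17] → take R3—R4 (1); add R3.
Step 4: frontier [R3—R6 2, R1—R3 6, R4—R6 3, R1—R4 7, R6—R8 15, R1—R8 17] → take R3—R6 (2); add R6.
Step 5: frontier [R1—R3 6, R1—R4 7, R1—R6 13, R1—R8 17] → take R1—R3 (6); add R1.
The 2nd edge added is R2—R4.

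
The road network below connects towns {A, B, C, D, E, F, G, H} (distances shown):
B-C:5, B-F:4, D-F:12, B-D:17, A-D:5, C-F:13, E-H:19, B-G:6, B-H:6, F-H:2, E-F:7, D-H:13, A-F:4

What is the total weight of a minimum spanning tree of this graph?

Sort edges by weight, then run Kruskal:
F-H (2): add — endpoints in different components.
A-F (4): add — endpoints in different components.
B-F (4): add — endpoints in different components.
A-D (5): add — endpoints in different components.
B-C (5): add — endpoints in different components.
B-G (6): add — endpoints in different components.
B-H (6): skip — B and H already connected.
E-F (7): add — endpoints in different components.
MST edges: F-H, A-F, B-F, A-D, B-C, B-G, E-F; total weight 2+4+4+5+5+6+7 = 33.

33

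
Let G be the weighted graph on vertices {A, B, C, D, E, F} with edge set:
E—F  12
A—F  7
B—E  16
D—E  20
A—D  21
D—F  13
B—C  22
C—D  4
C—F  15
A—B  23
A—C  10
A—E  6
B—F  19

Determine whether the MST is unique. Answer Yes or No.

Yes

Sort edges by weight, then run Kruskal:
C—D (4): add — endpoints in different components.
A—E (6): add — endpoints in different components.
A—F (7): add — endpoints in different components.
A—C (10): add — endpoints in different components.
E—F (12): skip — E and F already connected.
D—F (13): skip — D and F already connected.
C—F (15): skip — C and F already connected.
B—E (16): add — endpoints in different components.
Every non-tree edge has weight strictly greater than the heaviest edge on the tree path between its endpoints, so the MST is unique.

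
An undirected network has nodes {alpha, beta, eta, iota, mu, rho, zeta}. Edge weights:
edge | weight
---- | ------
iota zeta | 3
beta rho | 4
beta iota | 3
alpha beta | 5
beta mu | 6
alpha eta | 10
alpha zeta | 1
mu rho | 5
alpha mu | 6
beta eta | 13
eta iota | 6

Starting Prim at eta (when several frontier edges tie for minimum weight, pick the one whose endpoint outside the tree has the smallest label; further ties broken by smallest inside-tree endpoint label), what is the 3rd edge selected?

iota-zeta

Prim, starting at eta.
Step 1: cheapest edge leaving the tree is eta iota (6); add iota.
Step 2: cheapest edge leaving the tree is beta iota (3); add beta.
Step 3: cheapest edge leaving the tree is iota zeta (3); add zeta.
Step 4: cheapest edge leaving the tree is alpha zeta (1); add alpha.
Step 5: cheapest edge leaving the tree is beta rho (4); add rho.
Step 6: cheapest edge leaving the tree is mu rho (5); add mu.
The 3rd edge added is iota zeta.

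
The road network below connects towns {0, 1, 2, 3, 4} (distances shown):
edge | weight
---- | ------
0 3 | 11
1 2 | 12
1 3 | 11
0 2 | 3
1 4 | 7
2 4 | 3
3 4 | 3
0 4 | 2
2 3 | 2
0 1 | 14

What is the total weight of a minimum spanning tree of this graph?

14

Prim, starting at 4.
Step 1: frontier [0 4 2, 2 4 3, 3 4 3, 1 4 7] → take 0 4 (2); add 0.
Step 2: frontier [0 2 3, 0 3 11, 0 1 14, 2 4 3, 3 4 3, 1 4 7] → take 0 2 (3); add 2.
Step 3: frontier [0 3 11, 0 1 14, 2 3 2, 1 2 12, 3 4 3, 1 4 7] → take 2 3 (2); add 3.
Step 4: frontier [0 1 14, 1 2 12, 1 3 11, 1 4 7] → take 1 4 (7); add 1.
MST edges: 0 4, 0 2, 2 3, 1 4; total weight 2+3+2+7 = 14.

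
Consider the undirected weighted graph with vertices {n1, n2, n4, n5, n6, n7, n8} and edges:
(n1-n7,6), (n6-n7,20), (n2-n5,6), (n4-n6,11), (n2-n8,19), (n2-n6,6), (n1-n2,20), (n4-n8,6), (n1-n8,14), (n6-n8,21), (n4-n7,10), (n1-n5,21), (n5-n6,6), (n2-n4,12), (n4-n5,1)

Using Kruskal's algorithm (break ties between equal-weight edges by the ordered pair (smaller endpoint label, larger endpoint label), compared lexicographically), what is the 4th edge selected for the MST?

Sort edges by weight, then run Kruskal:
n4-n5 (1): add. Components now {n4,n5} {n8} {n1} {n2} {n7} {n6}
n1-n7 (6): add. Components now {n4,n5} {n8} {n1,n7} {n2} {n6}
n2-n5 (6): add. Components now {n2,n4,n5} {n8} {n1,n7} {n6}
n2-n6 (6): add. Components now {n2,n4,n5,n6} {n8} {n1,n7}
n4-n8 (6): add. Components now {n2,n4,n5,n6,n8} {n1,n7}
n5-n6 (6): skip — n5 and n6 already connected.
n4-n7 (10): add. Components now {n1,n2,n4,n5,n6,n7,n8}
The 4th edge added is n2-n6.

n2-n6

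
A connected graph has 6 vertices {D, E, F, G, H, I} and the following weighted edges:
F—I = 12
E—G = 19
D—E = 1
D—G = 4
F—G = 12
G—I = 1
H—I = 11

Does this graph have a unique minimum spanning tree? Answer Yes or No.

Kruskal's algorithm — process edges by increasing weight (ties by edge label):
D—E (1): add. Components now {D,E} {F} {G} {H} {I}
G—I (1): add. Components now {D,E} {F} {G,I} {H}
D—G (4): add. Components now {D,E,G,I} {F} {H}
H—I (11): add. Components now {D,E,G,H,I} {F}
F—G (12): add. Components now {D,E,F,G,H,I}
Non-tree edge F—I has weight 12, equal to the heaviest edge on its tree cycle — swapping gives another MST of the same weight. Not unique.

No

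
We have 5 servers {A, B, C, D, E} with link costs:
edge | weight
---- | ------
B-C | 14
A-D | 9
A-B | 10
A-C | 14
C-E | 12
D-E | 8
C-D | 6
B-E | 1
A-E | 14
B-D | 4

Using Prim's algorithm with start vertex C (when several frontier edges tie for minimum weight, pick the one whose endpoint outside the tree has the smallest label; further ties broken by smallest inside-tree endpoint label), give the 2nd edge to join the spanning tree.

Prim, starting at C.
Step 1: frontier [C-D 6, C-E 12, A-C 14, B-C 14] → take C-D (6); add D.
Step 2: frontier [C-E 12, A-C 14, B-C 14, B-D 4, D-E 8, A-D 9] → take B-D (4); add B.
Step 3: frontier [B-E 1, A-B 10, C-E 12, A-C 14, D-E 8, A-D 9] → take B-E (1); add E.
Step 4: frontier [A-B 10, A-C 14, A-D 9, A-E 14] → take A-D (9); add A.
The 2nd edge added is B-D.

B-D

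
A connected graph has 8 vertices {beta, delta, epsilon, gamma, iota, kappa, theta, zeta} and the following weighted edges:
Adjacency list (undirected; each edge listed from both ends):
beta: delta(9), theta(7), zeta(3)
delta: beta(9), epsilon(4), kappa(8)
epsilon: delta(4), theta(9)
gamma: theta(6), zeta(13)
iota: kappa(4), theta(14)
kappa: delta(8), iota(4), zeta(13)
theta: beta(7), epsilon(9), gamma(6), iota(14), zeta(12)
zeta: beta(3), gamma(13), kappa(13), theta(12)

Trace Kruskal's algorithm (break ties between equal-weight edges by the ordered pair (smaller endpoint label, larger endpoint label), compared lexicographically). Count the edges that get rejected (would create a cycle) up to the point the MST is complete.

0

Sort edges by weight, then run Kruskal:
beta—zeta (3): add — endpoints in different components.
delta—epsilon (4): add — endpoints in different components.
iota—kappa (4): add — endpoints in different components.
gamma—theta (6): add — endpoints in different components.
beta—theta (7): add — endpoints in different components.
delta—kappa (8): add — endpoints in different components.
beta—delta (9): add — endpoints in different components.
Edges rejected before the tree was complete: 0.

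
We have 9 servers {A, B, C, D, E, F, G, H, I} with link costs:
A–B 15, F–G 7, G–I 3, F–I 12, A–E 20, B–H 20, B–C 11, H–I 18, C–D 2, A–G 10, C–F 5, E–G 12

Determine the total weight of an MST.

68

Grow the tree from B using Prim:
Step 1: frontier [B–C 11, A–B 15, B–H 20] → take B–C (11); add C.
Step 2: frontier [A–B 15, B–H 20, C–D 2, C–F 5] → take C–D (2); add D.
Step 3: frontier [A–B 15, B–H 20, C–F 5] → take C–F (5); add F.
Step 4: frontier [A–B 15, B–H 20, F–G 7, F–I 12] → take F–G (7); add G.
Step 5: frontier [A–B 15, B–H 20, F–I 12, G–I 3, A–G 10, E–G 12] → take G–I (3); add I.
Step 6: frontier [A–B 15, B–H 20, A–G 10, E–G 12, H–I 18] → take A–G (10); add A.
Step 7: frontier [A–E 20, B–H 20, E–G 12, H–I 18] → take E–G (12); add E.
Step 8: frontier [B–H 20, H–I 18] → take H–I (18); add H.
MST edges: B–C, C–D, C–F, F–G, G–I, A–G, E–G, H–I; total weight 11+2+5+7+3+10+12+18 = 68.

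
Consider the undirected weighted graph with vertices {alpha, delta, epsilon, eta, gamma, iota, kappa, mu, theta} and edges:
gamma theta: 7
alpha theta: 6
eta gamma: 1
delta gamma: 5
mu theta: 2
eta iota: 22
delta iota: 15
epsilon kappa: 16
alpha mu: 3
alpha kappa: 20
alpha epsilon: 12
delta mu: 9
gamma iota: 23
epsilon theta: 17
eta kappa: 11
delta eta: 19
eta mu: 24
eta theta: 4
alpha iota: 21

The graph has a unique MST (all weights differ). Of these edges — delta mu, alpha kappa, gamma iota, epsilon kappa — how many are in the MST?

0

Sort edges by weight, then run Kruskal:
eta gamma (1): add — endpoints in different components.
mu theta (2): add — endpoints in different components.
alpha mu (3): add — endpoints in different components.
eta theta (4): add — endpoints in different components.
delta gamma (5): add — endpoints in different components.
alpha theta (6): skip — alpha and theta already connected.
gamma theta (7): skip — gamma and theta already connected.
delta mu (9): skip — mu and delta already connected.
eta kappa (11): add — endpoints in different components.
alpha epsilon (12): add — endpoints in different components.
delta iota (15): add — endpoints in different components.
MST edge set: {eta gamma, mu theta, alpha mu, eta theta, delta gamma, eta kappa, alpha epsilon, delta iota}.
Of the listed edges, {} are in the MST → 0.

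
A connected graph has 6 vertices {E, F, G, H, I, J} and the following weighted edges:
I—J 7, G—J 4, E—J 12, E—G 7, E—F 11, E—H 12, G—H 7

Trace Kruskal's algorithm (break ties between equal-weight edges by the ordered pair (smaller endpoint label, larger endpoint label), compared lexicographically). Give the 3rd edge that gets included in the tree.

G-H

Kruskal's algorithm — process edges by increasing weight (ties by edge label):
G—J (4): add — endpoints in different components.
E—G (7): add — endpoints in different components.
G—H (7): add — endpoints in different components.
I—J (7): add — endpoints in different components.
E—F (11): add — endpoints in different components.
The 3rd edge added is G—H.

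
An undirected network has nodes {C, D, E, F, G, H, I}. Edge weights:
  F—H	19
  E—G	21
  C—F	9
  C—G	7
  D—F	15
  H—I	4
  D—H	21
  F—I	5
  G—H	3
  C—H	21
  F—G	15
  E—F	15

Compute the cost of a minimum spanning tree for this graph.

Prim, starting at G.
Step 1: cheapest edge leaving the tree is G—H (3); add H.
Step 2: cheapest edge leaving the tree is H—I (4); add I.
Step 3: cheapest edge leaving the tree is F—I (5); add F.
Step 4: cheapest edge leaving the tree is C—G (7); add C.
Step 5: cheapest edge leaving the tree is D—F (15); add D.
Step 6: cheapest edge leaving the tree is E—F (15); add E.
MST edges: G—H, H—I, F—I, C—G, D—F, E—F; total weight 3+4+5+7+15+15 = 49.

49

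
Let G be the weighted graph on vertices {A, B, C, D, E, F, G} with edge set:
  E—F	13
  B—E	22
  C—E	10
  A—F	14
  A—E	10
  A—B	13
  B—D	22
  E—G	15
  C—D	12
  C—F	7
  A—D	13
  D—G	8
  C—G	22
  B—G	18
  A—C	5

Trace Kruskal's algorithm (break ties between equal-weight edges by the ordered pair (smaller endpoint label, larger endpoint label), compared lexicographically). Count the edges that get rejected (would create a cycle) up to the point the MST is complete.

Kruskal: consider edges lightest-first.
A—C (5): add. Components now {A,C} {B} {D} {E} {F} {G}
C—F (7): add. Components now {A,C,F} {B} {D} {E} {G}
D—G (8): add. Components now {A,C,F} {B} {D,G} {E}
A—E (10): add. Components now {A,C,E,F} {B} {D,G}
C—E (10): skip — C and E already connected.
C—D (12): add. Components now {A,C,D,E,F,G} {B}
A—B (13): add. Components now {A,B,C,D,E,F,G}
Edges rejected before the tree was complete: 1.

1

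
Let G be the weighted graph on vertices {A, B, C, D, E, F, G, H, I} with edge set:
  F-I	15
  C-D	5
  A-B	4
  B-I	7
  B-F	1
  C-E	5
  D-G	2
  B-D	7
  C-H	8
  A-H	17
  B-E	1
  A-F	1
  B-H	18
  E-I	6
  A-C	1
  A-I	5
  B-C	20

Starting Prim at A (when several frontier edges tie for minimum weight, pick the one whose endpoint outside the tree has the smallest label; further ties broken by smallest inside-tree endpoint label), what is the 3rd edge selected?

Grow the tree from A using Prim:
Step 1: cheapest edge leaving the tree is A-C (1); add C.
Step 2: cheapest edge leaving the tree is A-F (1); add F.
Step 3: cheapest edge leaving the tree is B-F (1); add B.
Step 4: cheapest edge leaving the tree is B-E (1); add E.
Step 5: cheapest edge leaving the tree is C-D (5); add D.
Step 6: cheapest edge leaving the tree is D-G (2); add G.
Step 7: cheapest edge leaving the tree is A-I (5); add I.
Step 8: cheapest edge leaving the tree is C-H (8); add H.
The 3rd edge added is B-F.

B-F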